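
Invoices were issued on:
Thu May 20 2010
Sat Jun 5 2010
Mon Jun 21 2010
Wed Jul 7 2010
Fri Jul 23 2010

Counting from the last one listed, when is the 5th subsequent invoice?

Every event comes 16 days after the last (16, 16, 16, 16).
Fri Jul 23 2010 + 16 days = Sun Aug 8 2010.
Sun Aug 8 2010 + 16 days = Tue Aug 24 2010.
Tue Aug 24 2010 + 16 days = Thu Sep 9 2010.
Thu Sep 9 2010 + 16 days = Sat Sep 25 2010.
Sat Sep 25 2010 + 16 days = Mon Oct 11 2010.

Mon Oct 11 2010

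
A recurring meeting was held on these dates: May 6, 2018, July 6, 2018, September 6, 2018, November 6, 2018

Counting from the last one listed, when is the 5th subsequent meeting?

September 6, 2019

Each date is the 6th; the gaps (61, 62, 61) track the month lengths.
The rule is the 6th of every 2 months.
Next: January 2019 → January 6, 2019.
Next: March 2019 → March 6, 2019.
May 2019: May 6, 2019.
July 2019: July 6, 2019.
Next: September 2019 → September 6, 2019.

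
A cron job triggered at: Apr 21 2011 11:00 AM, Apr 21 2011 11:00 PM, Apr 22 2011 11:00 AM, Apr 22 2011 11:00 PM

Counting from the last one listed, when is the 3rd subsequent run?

Apr 24 2011 11:00 AM

Spacing: 12, 12, 12 h — constant 12 h.
Apr 22 2011 11:00 PM + 12 h = Apr 23 2011 11:00 AM.
Apr 23 2011 11:00 AM + 12 h = Apr 23 2011 11:00 PM.
Apr 23 2011 11:00 PM + 12 h = Apr 24 2011 11:00 AM.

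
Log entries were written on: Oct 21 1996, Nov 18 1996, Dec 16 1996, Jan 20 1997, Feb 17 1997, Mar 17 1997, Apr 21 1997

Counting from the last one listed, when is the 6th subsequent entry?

Gaps: 28, 28, 35, 28, 28, 35 days — a mix of 28 and 35. Every date is a Monday.
Each is the 3rd Monday of its month.
3rd Monday of May 1997: May 19 1997.
3rd Monday of June 1997: Jun 16 1997.
July 1997 — 3rd Monday is Jul 21 1997.
August 1997 — 3rd Monday is Aug 18 1997.
3rd Monday of September 1997: Sep 15 1997.
October 1997 — 3rd Monday is Oct 20 1997.

Oct 20 1997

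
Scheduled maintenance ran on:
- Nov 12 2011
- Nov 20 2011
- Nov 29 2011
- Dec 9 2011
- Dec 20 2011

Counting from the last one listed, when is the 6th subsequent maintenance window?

Gaps: 8, 9, 10, 11 days — each gap is 1 larger than the previous one.
Next gap: 12 days. Dec 20 2011 + 12 days = Jan 1 2012.
Next gap: 13 days. Jan 1 2012 + 13 days = Jan 14 2012.
Next gap: 14 days. Jan 14 2012 + 14 days = Jan 28 2012.
Next gap: 15 days. Jan 28 2012 + 15 days = Feb 12 2012.
Next gap: 16 days. Feb 12 2012 + 16 days = Feb 28 2012.
Next gap: 17 days. Feb 28 2012 + 17 days = Mar 16 2012.

Mar 16 2012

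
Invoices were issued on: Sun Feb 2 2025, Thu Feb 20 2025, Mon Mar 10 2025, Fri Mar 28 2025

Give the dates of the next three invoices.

Tue Apr 15 2025, Sat May 3 2025, Wed May 21 2025

Every event comes 18 days after the last (18, 18, 18).
Fri Mar 28 2025 + 18 days = Tue Apr 15 2025.
Tue Apr 15 2025 + 18 days = Sat May 3 2025.
Sat May 3 2025 + 18 days = Wed May 21 2025.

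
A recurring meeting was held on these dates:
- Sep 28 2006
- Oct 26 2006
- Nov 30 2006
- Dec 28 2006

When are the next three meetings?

Jan 25 2007, Feb 22 2007, Mar 29 2007

Every date is a Thursday; gaps 28, 35, 28 days.
Each is the last Thursday of its month (at least one falls on the 29th or later, ruling out '4th Thursday').
January 2007 ends with Thursday Jan 25 2007.
Last Thursday of February 2007: Feb 22 2007.
Last Thursday of March 2007: Mar 29 2007.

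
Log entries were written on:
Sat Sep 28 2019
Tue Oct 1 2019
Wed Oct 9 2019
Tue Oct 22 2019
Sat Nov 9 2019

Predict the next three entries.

Mon Dec 2 2019, Mon Dec 30 2019, Sat Feb 1 2020

Intervals are 3, 8, 13, 18 days — an arithmetic progression with common difference 5.
Next gap: 23 days. Sat Nov 9 2019 + 23 days = Mon Dec 2 2019.
Next gap: 28 days. Mon Dec 2 2019 + 28 days = Mon Dec 30 2019.
Next gap: 33 days. Mon Dec 30 2019 + 33 days = Sat Feb 1 2020.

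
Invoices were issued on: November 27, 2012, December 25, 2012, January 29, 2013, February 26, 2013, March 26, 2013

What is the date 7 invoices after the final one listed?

October 29, 2013

These are Tuesdays with 28, 35, 28, 28-day gaps.
Each is the final Tuesday of its month — January 29, 2013 is past the 28th, so '4th Tuesday' doesn't fit.
April 2013 ends with Tuesday April 30, 2013.
Last Tuesday of May 2013: May 28, 2013.
June 2013 ends with Tuesday June 25, 2013.
Last Tuesday of July 2013: July 30, 2013.
Last Tuesday of August 2013: August 27, 2013.
Last Tuesday of September 2013: September 24, 2013.
Last Tuesday of October 2013: October 29, 2013.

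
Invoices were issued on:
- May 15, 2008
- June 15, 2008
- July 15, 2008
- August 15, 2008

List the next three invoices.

Each date is the 15th; the gaps (31, 30, 31) track the month lengths.
The rule is the 15th of each month.
Next: September 2008 → September 15, 2008.
October 2008: October 15, 2008.
November 2008: November 15, 2008.

September 15, 2008; October 15, 2008; November 15, 2008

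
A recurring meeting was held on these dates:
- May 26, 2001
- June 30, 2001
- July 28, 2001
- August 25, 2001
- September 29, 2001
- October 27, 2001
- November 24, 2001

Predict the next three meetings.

December 29, 2001; January 26, 2002; February 23, 2002

Every date is a Saturday; gaps 35, 28, 28, 35, 28, 28 days.
Each is the last Saturday of its month (at least one falls on the 29th or later, ruling out '4th Saturday').
Last Saturday of December 2001: December 29, 2001.
Last Saturday of January 2002: January 26, 2002.
February 2002 ends with Saturday February 23, 2002.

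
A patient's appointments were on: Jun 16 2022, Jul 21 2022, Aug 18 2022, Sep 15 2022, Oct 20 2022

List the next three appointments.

These are Thursdays at 28- or 35-day spacing (35, 28, 28, 35).
The pattern: 3rd Thursday of the month.
November 2022 — 3rd Thursday is Nov 17 2022.
3rd Thursday of December 2022: Dec 15 2022.
January 2023 — 3rd Thursday is Jan 19 2023.

Nov 17 2022, Dec 15 2022, Jan 19 2023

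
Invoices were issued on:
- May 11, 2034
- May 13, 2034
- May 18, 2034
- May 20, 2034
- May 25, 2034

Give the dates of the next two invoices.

May 27, 2034; June 1, 2034

Every event lands on a Thursday or Saturday (gaps cycle 2, 5, 2, 5).
So the schedule is: every Thursday and Saturday.
The following Saturday is May 27, 2034.
Next Thursday: June 1, 2034.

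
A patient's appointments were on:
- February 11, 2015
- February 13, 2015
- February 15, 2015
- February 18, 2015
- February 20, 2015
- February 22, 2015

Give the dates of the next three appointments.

Every event lands on a Wednesday or Friday or Sunday (gaps cycle 2, 2, 3, 2, 2).
So the schedule is: every Wednesday, Friday and Sunday.
The following Wednesday is February 25, 2015.
Next Friday: February 27, 2015.
The following Sunday is March 1, 2015.

February 25, 2015; February 27, 2015; March 1, 2015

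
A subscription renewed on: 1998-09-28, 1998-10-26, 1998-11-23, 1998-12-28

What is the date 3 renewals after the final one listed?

These are Mondays at 28- or 35-day spacing (28, 28, 35).
The pattern: 4th Monday of the month.
4th Monday of January 1999: 1999-01-25.
4th Monday of February 1999: 1999-02-22.
March 1999 — 4th Monday is 1999-03-22.

1999-03-22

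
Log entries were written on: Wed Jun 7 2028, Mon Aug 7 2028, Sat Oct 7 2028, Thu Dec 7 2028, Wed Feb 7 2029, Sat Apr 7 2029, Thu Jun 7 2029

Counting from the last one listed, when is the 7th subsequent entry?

The day-of-month is always 7 (61, 61, 61, 62, 59, 61 days between events).
So this recurs on the 7th of every 2 months.
August 2029: Tue Aug 7 2029.
Next: October 2029 → Sun Oct 7 2029.
Next: December 2029 → Fri Dec 7 2029.
Next: February 2030 → Thu Feb 7 2030.
April 2030: Sun Apr 7 2030.
Next: June 2030 → Fri Jun 7 2030.
Next: August 2030 → Wed Aug 7 2030.

Wed Aug 7 2030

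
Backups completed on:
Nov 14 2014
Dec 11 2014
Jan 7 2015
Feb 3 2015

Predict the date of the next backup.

The spacing is 27, 27, 27 days — always 27 days.
Feb 3 2015 + 27 days = Mar 2 2015.

Mar 2 2015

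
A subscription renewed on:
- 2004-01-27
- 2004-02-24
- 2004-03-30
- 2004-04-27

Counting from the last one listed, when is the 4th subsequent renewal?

2004-08-31

These are Tuesdays with 28, 35, 28-day gaps.
Each is the final Tuesday of its month — 2004-03-30 is past the 28th, so '4th Tuesday' doesn't fit.
May 2004 ends with Tuesday 2004-05-25.
Last Tuesday of June 2004: 2004-06-29.
July 2004 ends with Tuesday 2004-07-27.
Last Tuesday of August 2004: 2004-08-31.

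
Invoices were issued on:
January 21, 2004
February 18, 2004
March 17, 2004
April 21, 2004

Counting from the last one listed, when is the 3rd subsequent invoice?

These are Wednesdays at 28- or 35-day spacing (28, 28, 35).
The pattern: 3rd Wednesday of the month.
3rd Wednesday of May 2004: May 19, 2004.
June 2004 — 3rd Wednesday is June 16, 2004.
3rd Wednesday of July 2004: July 21, 2004.

July 21, 2004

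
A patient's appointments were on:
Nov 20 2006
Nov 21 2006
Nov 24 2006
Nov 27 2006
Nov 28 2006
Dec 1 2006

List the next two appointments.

Every event lands on a Monday or Tuesday or Friday (gaps cycle 1, 3, 3, 1, 3).
So the schedule is: every Monday, Tuesday and Friday.
Next Monday: Dec 4 2006.
Next Tuesday: Dec 5 2006.

Dec 4 2006, Dec 5 2006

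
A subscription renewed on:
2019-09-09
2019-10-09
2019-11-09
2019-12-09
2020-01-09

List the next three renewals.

Each date is the 9th; the gaps (30, 31, 30, 31) track the month lengths.
The rule is the 9th of each month.
February 2020: 2020-02-09.
Next: March 2020 → 2020-03-09.
Next: April 2020 → 2020-04-09.

2020-02-09, 2020-03-09, 2020-04-09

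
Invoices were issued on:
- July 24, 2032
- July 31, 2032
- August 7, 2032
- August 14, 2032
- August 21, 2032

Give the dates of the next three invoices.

The spacing is 7, 7, 7, 7 days — always 7 days.
August 21, 2032 + 7 days = August 28, 2032.
August 28, 2032 + 7 days = September 4, 2032.
September 4, 2032 + 7 days = September 11, 2032.

August 28, 2032; September 4, 2032; September 11, 2032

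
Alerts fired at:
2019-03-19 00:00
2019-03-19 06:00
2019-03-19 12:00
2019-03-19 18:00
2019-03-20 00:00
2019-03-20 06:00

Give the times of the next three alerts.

2019-03-20 12:00, 2019-03-20 18:00, 2019-03-21 00:00

The interval is a steady 6 hours (6, 6, 6, 6, 6).
2019-03-20 06:00 + 6 h = 2019-03-20 12:00.
2019-03-20 12:00 + 6 h = 2019-03-20 18:00.
2019-03-20 18:00 + 6 h = 2019-03-21 00:00.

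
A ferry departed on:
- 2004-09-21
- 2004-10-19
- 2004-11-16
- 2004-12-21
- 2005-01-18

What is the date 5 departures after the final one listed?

2005-06-21

These are Tuesdays at 28- or 35-day spacing (28, 28, 35, 28).
The pattern: 3rd Tuesday of the month.
February 2005 — 3rd Tuesday is 2005-02-15.
March 2005 — 3rd Tuesday is 2005-03-15.
April 2005 — 3rd Tuesday is 2005-04-19.
May 2005 — 3rd Tuesday is 2005-05-17.
3rd Tuesday of June 2005: 2005-06-21.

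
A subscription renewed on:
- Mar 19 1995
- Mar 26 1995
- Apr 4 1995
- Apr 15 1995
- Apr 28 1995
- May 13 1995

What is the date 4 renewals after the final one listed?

Aug 1 1995

Intervals are 7, 9, 11, 13, 15 days — an arithmetic progression with common difference 2.
Next gap: 17 days. May 13 1995 + 17 days = May 30 1995.
Next gap: 19 days. May 30 1995 + 19 days = Jun 18 1995.
Next gap: 21 days. Jun 18 1995 + 21 days = Jul 9 1995.
Next gap: 23 days. Jul 9 1995 + 23 days = Aug 1 1995.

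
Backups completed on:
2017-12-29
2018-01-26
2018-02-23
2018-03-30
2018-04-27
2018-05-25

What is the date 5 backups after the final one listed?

Every date is a Friday; gaps 28, 28, 35, 28, 28 days.
Each is the last Friday of its month (at least one falls on the 29th or later, ruling out '4th Friday').
Last Friday of June 2018: 2018-06-29.
Last Friday of July 2018: 2018-07-27.
August 2018 ends with Friday 2018-08-31.
Last Friday of September 2018: 2018-09-28.
October 2018 ends with Friday 2018-10-26.

2018-10-26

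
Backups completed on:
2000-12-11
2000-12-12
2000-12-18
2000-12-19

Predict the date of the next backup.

Gaps: 1, 6, 1 days — not constant, but cyclic with period 2.
The events fall on every Monday and Tuesday.
Next Monday: 2000-12-25.

2000-12-25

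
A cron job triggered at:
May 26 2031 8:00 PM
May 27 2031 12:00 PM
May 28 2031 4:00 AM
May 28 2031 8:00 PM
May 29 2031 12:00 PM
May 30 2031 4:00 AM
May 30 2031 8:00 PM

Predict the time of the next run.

May 31 2031 12:00 PM

Gaps: 16, 16, 16, 16, 16, 16 hours — each event is 16 hours after the previous one.
May 30 2031 8:00 PM + 16 h = May 31 2031 12:00 PM.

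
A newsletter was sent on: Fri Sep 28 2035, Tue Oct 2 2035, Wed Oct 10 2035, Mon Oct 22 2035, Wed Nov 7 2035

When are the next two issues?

Tue Nov 27 2035, Fri Dec 21 2035

Gaps: 4, 8, 12, 16 days — each gap is 4 larger than the previous one.
Next gap: 20 days. Wed Nov 7 2035 + 20 days = Tue Nov 27 2035.
Next gap: 24 days. Tue Nov 27 2035 + 24 days = Fri Dec 21 2035.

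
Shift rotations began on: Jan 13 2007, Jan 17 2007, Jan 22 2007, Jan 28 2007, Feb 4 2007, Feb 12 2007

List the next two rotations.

Intervals are 4, 5, 6, 7, 8 days — an arithmetic progression with common difference 1.
Next gap: 9 days. Feb 12 2007 + 9 days = Feb 21 2007.
Next gap: 10 days. Feb 21 2007 + 10 days = Mar 3 2007.

Feb 21 2007, Mar 3 2007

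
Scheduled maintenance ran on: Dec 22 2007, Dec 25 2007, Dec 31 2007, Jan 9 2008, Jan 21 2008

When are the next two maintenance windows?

Intervals are 3, 6, 9, 12 days — an arithmetic progression with common difference 3.
Next gap: 15 days. Jan 21 2008 + 15 days = Feb 5 2008.
Next gap: 18 days. Feb 5 2008 + 18 days = Feb 23 2008.

Feb 5 2008, Feb 23 2008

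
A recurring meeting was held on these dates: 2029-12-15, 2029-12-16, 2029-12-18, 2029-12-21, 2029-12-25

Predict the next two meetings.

Gaps: 1, 2, 3, 4 days — each gap is 1 larger than the previous one.
Next gap: 5 days. 2029-12-25 + 5 days = 2029-12-30.
Next gap: 6 days. 2029-12-30 + 6 days = 2030-01-05.

2029-12-30, 2030-01-05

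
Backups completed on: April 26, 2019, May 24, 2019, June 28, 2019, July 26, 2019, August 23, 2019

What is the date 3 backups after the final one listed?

November 22, 2019

These are Fridays at 28- or 35-day spacing (28, 35, 28, 28).
The pattern: 4th Friday of the month.
September 2019 — 4th Friday is September 27, 2019.
October 2019 — 4th Friday is October 25, 2019.
4th Friday of November 2019: November 22, 2019.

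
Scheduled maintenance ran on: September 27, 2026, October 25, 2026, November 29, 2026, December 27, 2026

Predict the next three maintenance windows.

Every date is a Sunday; gaps 28, 35, 28 days.
Each is the last Sunday of its month (at least one falls on the 29th or later, ruling out '4th Sunday').
Last Sunday of January 2027: January 31, 2027.
Last Sunday of February 2027: February 28, 2027.
Last Sunday of March 2027: March 28, 2027.

January 31, 2027; February 28, 2027; March 28, 2027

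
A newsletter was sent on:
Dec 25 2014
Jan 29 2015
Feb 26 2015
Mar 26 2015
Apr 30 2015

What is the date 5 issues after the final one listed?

Sep 24 2015

These are Thursdays with 35, 28, 28, 35-day gaps.
Each is the final Thursday of its month — Jan 29 2015 is past the 28th, so '4th Thursday' doesn't fit.
May 2015 ends with Thursday May 28 2015.
June 2015 ends with Thursday Jun 25 2015.
Last Thursday of July 2015: Jul 30 2015.
August 2015 ends with Thursday Aug 27 2015.
September 2015 ends with Thursday Sep 24 2015.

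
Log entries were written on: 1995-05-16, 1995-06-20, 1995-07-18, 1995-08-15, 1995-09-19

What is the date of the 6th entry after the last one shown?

These are Tuesdays at 28- or 35-day spacing (35, 28, 28, 35).
The pattern: 3rd Tuesday of the month.
3rd Tuesday of October 1995: 1995-10-17.
November 1995 — 3rd Tuesday is 1995-11-21.
December 1995 — 3rd Tuesday is 1995-12-19.
3rd Tuesday of January 1996: 1996-01-16.
3rd Tuesday of February 1996: 1996-02-20.
3rd Tuesday of March 1996: 1996-03-19.

1996-03-19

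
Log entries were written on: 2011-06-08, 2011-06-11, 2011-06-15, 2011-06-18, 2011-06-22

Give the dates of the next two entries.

2011-06-25, 2011-06-29

Every event lands on a Wednesday or Saturday (gaps cycle 3, 4, 3, 4).
So the schedule is: every Wednesday and Saturday.
The following Saturday is 2011-06-25.
The following Wednesday is 2011-06-29.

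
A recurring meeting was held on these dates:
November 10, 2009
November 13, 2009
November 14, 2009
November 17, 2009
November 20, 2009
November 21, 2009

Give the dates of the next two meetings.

November 24, 2009; November 27, 2009

Every event lands on a Tuesday or Friday or Saturday (gaps cycle 3, 1, 3, 3, 1).
So the schedule is: every Tuesday, Friday and Saturday.
Next Tuesday: November 24, 2009.
Next Friday: November 27, 2009.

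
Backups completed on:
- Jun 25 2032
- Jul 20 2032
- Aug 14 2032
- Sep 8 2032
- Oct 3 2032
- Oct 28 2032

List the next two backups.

The spacing is 25, 25, 25, 25, 25 days — always 25 days.
Oct 28 2032 + 25 days = Nov 22 2032.
Nov 22 2032 + 25 days = Dec 17 2032.

Nov 22 2032, Dec 17 2032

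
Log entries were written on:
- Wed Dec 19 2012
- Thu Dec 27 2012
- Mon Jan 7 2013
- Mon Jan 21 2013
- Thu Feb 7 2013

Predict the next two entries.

Wed Feb 27 2013, Fri Mar 22 2013

The spacing grows by 3 each time: 8, 11, 14, 17 days.
Next gap: 20 days. Thu Feb 7 2013 + 20 days = Wed Feb 27 2013.
Next gap: 23 days. Wed Feb 27 2013 + 23 days = Fri Mar 22 2013.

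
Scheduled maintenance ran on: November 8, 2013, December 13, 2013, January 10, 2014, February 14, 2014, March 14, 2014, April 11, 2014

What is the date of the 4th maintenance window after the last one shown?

August 8, 2014

All dates are Fridays, 35, 28, 35, 28, 28 days apart.
Specifically, the 2nd Friday of each month.
2nd Friday of May 2014: May 9, 2014.
June 2014 — 2nd Friday is June 13, 2014.
July 2014 — 2nd Friday is July 11, 2014.
2nd Friday of August 2014: August 8, 2014.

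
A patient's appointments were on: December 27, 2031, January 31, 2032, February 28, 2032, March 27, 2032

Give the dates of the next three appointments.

April 24, 2032; May 29, 2032; June 26, 2032

All Saturdays; the gaps (35, 28, 28) vary with month length.
This is the last Saturday of each month.
April 2032 ends with Saturday April 24, 2032.
May 2032 ends with Saturday May 29, 2032.
Last Saturday of June 2032: June 26, 2032.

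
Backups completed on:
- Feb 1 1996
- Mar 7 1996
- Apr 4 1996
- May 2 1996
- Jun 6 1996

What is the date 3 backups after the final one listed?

All dates are Thursdays, 35, 28, 28, 35 days apart.
Specifically, the 1st Thursday of each month.
July 1996 — 1st Thursday is Jul 4 1996.
August 1996 — 1st Thursday is Aug 1 1996.
1st Thursday of September 1996: Sep 5 1996.

Sep 5 1996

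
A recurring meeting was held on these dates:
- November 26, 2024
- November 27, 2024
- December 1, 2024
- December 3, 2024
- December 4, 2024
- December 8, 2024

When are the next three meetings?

December 10, 2024; December 11, 2024; December 15, 2024

Gaps: 1, 4, 2, 1, 4 days — not constant, but cyclic with period 3.
The events fall on every Tuesday, Wednesday and Sunday.
The following Tuesday is December 10, 2024.
Next Wednesday: December 11, 2024.
Next Sunday: December 15, 2024.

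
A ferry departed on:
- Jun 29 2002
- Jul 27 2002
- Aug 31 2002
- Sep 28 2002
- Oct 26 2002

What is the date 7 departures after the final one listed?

Every date is a Saturday; gaps 28, 35, 28, 28 days.
Each is the last Saturday of its month (at least one falls on the 29th or later, ruling out '4th Saturday').
November 2002 ends with Saturday Nov 30 2002.
December 2002 ends with Saturday Dec 28 2002.
Last Saturday of January 2003: Jan 25 2003.
February 2003 ends with Saturday Feb 22 2003.
March 2003 ends with Saturday Mar 29 2003.
April 2003 ends with Saturday Apr 26 2003.
Last Saturday of May 2003: May 31 2003.

May 31 2003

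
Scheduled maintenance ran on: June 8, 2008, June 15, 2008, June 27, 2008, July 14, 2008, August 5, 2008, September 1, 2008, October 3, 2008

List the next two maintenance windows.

Gaps: 7, 12, 17, 22, 27, 32 days — each gap is 5 larger than the previous one.
Next gap: 37 days. October 3, 2008 + 37 days = November 9, 2008.
Next gap: 42 days. November 9, 2008 + 42 days = December 21, 2008.

November 9, 2008; December 21, 2008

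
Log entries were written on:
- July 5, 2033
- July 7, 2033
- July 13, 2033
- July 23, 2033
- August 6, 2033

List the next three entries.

Gaps: 2, 6, 10, 14 days — each gap is 4 larger than the previous one.
Next gap: 18 days. August 6, 2033 + 18 days = August 24, 2033.
Next gap: 22 days. August 24, 2033 + 22 days = September 15, 2033.
Next gap: 26 days. September 15, 2033 + 26 days = October 11, 2033.

August 24, 2033; September 15, 2033; October 11, 2033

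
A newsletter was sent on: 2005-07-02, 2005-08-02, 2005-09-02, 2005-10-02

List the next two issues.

The day-of-month is always 2 (31, 31, 30 days between events).
So this recurs on the 2nd of each month.
Next: November 2005 → 2005-11-02.
Next: December 2005 → 2005-12-02.

2005-11-02, 2005-12-02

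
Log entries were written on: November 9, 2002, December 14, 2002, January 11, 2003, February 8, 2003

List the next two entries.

March 8, 2003; April 12, 2003

Gaps: 35, 28, 28 days — a mix of 28 and 35. Every date is a Saturday.
Each is the 2nd Saturday of its month.
March 2003 — 2nd Saturday is March 8, 2003.
2nd Saturday of April 2003: April 12, 2003.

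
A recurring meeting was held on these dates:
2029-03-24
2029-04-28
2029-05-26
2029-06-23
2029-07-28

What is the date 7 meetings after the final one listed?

2030-02-23

These are Saturdays at 28- or 35-day spacing (35, 28, 28, 35).
The pattern: 4th Saturday of the month.
August 2029 — 4th Saturday is 2029-08-25.
4th Saturday of September 2029: 2029-09-22.
4th Saturday of October 2029: 2029-10-27.
November 2029 — 4th Saturday is 2029-11-24.
4th Saturday of December 2029: 2029-12-22.
January 2030 — 4th Saturday is 2030-01-26.
February 2030 — 4th Saturday is 2030-02-23.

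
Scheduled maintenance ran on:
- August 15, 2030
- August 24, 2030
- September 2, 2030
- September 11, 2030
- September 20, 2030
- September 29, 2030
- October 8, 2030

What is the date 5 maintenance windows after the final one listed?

November 22, 2030

Gaps between consecutive events: 9, 9, 9, 9, 9, 9 days — a constant 9-day interval.
October 8, 2030 + 9 days = October 17, 2030.
October 17, 2030 + 9 days = October 26, 2030.
October 26, 2030 + 9 days = November 4, 2030.
November 4, 2030 + 9 days = November 13, 2030.
November 13, 2030 + 9 days = November 22, 2030.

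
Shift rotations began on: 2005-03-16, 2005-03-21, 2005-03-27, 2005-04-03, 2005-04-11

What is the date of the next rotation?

Gaps: 5, 6, 7, 8 days — each gap is 1 larger than the previous one.
Next gap: 9 days. 2005-04-11 + 9 days = 2005-04-20.

2005-04-20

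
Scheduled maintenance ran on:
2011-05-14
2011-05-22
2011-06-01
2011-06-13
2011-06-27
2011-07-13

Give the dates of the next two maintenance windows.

2011-07-31, 2011-08-20

The spacing grows by 2 each time: 8, 10, 12, 14, 16 days.
Next gap: 18 days. 2011-07-13 + 18 days = 2011-07-31.
Next gap: 20 days. 2011-07-31 + 20 days = 2011-08-20.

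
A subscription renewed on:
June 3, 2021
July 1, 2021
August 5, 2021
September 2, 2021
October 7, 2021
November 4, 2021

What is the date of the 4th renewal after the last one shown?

March 3, 2022

These are Thursdays at 28- or 35-day spacing (28, 35, 28, 35, 28).
The pattern: 1st Thursday of the month.
1st Thursday of December 2021: December 2, 2021.
1st Thursday of January 2022: January 6, 2022.
1st Thursday of February 2022: February 3, 2022.
March 2022 — 1st Thursday is March 3, 2022.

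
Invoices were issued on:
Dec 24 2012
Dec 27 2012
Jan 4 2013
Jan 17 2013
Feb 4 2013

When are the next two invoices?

Feb 27 2013, Mar 27 2013

The spacing grows by 5 each time: 3, 8, 13, 18 days.
Next gap: 23 days. Feb 4 2013 + 23 days = Feb 27 2013.
Next gap: 28 days. Feb 27 2013 + 28 days = Mar 27 2013.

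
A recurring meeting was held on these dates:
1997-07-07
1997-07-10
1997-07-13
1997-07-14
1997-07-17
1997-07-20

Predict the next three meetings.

Every event lands on a Monday or Thursday or Sunday (gaps cycle 3, 3, 1, 3, 3).
So the schedule is: every Monday, Thursday and Sunday.
Next Monday: 1997-07-21.
Next Thursday: 1997-07-24.
Next Sunday: 1997-07-27.

1997-07-21, 1997-07-24, 1997-07-27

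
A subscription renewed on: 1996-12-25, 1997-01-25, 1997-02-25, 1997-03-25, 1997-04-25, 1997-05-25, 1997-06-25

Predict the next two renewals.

1997-07-25, 1997-08-25

Each date is the 25th; the gaps (31, 31, 28, 31, 30, 31) track the month lengths.
The rule is the 25th of each month.
July 1997: 1997-07-25.
August 1997: 1997-08-25.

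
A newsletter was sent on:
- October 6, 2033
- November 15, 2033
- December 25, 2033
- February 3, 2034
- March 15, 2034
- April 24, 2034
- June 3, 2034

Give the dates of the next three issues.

July 13, 2034; August 22, 2034; October 1, 2034

Gaps between consecutive events: 40, 40, 40, 40, 40, 40 days — a constant 40-day interval.
June 3, 2034 + 40 days = July 13, 2034.
July 13, 2034 + 40 days = August 22, 2034.
August 22, 2034 + 40 days = October 1, 2034.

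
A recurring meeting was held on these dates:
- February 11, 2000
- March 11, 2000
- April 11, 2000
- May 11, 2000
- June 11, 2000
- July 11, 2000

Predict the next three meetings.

August 11, 2000; September 11, 2000; October 11, 2000

The day-of-month is always 11 (29, 31, 30, 31, 30 days between events).
So this recurs on the 11th of each month.
Next: August 2000 → August 11, 2000.
September 2000: September 11, 2000.
October 2000: October 11, 2000.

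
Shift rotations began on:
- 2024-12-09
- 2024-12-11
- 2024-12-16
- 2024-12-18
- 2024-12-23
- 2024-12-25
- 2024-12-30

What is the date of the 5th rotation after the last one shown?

Every event lands on a Monday or Wednesday (gaps cycle 2, 5, 2, 5, 2, 5).
So the schedule is: every Monday and Wednesday.
Next Wednesday: 2025-01-01.
The following Monday is 2025-01-06.
Next Wednesday: 2025-01-08.
Next Monday: 2025-01-13.
The following Wednesday is 2025-01-15.

2025-01-15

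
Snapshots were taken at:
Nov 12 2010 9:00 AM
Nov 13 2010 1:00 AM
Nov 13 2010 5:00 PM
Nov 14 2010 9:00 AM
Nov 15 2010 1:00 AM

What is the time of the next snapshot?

Spacing: 16, 16, 16, 16 h — constant 16 h.
Nov 15 2010 1:00 AM + 16 h = Nov 15 2010 5:00 PM.

Nov 15 2010 5:00 PM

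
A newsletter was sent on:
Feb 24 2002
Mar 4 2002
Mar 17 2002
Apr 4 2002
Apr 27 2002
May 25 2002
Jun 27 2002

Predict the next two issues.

Intervals are 8, 13, 18, 23, 28, 33 days — an arithmetic progression with common difference 5.
Next gap: 38 days. Jun 27 2002 + 38 days = Aug 4 2002.
Next gap: 43 days. Aug 4 2002 + 43 days = Sep 16 2002.

Aug 4 2002, Sep 16 2002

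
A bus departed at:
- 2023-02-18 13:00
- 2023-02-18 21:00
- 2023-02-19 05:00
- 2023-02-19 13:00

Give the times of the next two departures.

The interval is a steady 8 hours (8, 8, 8).
2023-02-19 13:00 + 8 h = 2023-02-19 21:00.
2023-02-19 21:00 + 8 h = 2023-02-20 05:00.

2023-02-19 21:00, 2023-02-20 05:00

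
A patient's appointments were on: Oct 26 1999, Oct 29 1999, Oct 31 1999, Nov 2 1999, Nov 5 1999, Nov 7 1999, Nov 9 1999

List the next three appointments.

Nov 12 1999, Nov 14 1999, Nov 16 1999

The gap pattern 3, 2, 2, 3, 2, 2 repeats every 3 events.
These are the Tuesdays, Fridays and Sundays of each week.
Next Friday: Nov 12 1999.
Next Sunday: Nov 14 1999.
The following Tuesday is Nov 16 1999.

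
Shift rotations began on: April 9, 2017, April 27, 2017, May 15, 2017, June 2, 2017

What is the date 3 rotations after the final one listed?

Gaps between consecutive events: 18, 18, 18 days — a constant 18-day interval.
June 2, 2017 + 18 days = June 20, 2017.
June 20, 2017 + 18 days = July 8, 2017.
July 8, 2017 + 18 days = July 26, 2017.

July 26, 2017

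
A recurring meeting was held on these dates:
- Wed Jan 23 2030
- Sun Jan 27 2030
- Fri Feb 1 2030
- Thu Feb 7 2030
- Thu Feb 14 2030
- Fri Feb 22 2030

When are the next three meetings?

Gaps: 4, 5, 6, 7, 8 days — each gap is 1 larger than the previous one.
Next gap: 9 days. Fri Feb 22 2030 + 9 days = Sun Mar 3 2030.
Next gap: 10 days. Sun Mar 3 2030 + 10 days = Wed Mar 13 2030.
Next gap: 11 days. Wed Mar 13 2030 + 11 days = Sun Mar 24 2030.

Sun Mar 3 2030, Wed Mar 13 2030, Sun Mar 24 2030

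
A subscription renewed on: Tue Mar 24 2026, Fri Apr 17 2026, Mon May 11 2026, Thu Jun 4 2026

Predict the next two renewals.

Sun Jun 28 2026, Wed Jul 22 2026

The spacing is 24, 24, 24 days — always 24 days.
Thu Jun 4 2026 + 24 days = Sun Jun 28 2026.
Sun Jun 28 2026 + 24 days = Wed Jul 22 2026.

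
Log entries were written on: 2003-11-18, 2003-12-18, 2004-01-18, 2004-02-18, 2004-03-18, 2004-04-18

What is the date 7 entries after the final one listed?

2004-11-18

Each date is the 18th; the gaps (30, 31, 31, 29, 31) track the month lengths.
The rule is the 18th of each month.
May 2004: 2004-05-18.
June 2004: 2004-06-18.
Next: July 2004 → 2004-07-18.
Next: August 2004 → 2004-08-18.
Next: September 2004 → 2004-09-18.
October 2004: 2004-10-18.
November 2004: 2004-11-18.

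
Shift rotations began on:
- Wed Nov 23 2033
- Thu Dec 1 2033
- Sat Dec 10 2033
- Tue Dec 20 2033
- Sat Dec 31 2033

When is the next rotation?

Intervals are 8, 9, 10, 11 days — an arithmetic progression with common difference 1.
Next gap: 12 days. Sat Dec 31 2033 + 12 days = Thu Jan 12 2034.

Thu Jan 12 2034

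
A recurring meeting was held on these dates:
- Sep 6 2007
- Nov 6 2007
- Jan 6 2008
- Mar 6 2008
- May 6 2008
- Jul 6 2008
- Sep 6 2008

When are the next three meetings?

Nov 6 2008, Jan 6 2009, Mar 6 2009

Gaps: 61, 61, 60, 61, 61, 62 days — not constant. Every event is on the 6th of the month.
Pattern: the 6th of every 2 months.
November 2008: Nov 6 2008.
Next: January 2009 → Jan 6 2009.
Next: March 2009 → Mar 6 2009.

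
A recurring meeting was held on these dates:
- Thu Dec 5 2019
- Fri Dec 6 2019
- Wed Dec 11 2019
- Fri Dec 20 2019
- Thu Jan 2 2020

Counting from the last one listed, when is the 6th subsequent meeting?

The spacing grows by 4 each time: 1, 5, 9, 13 days.
Next gap: 17 days. Thu Jan 2 2020 + 17 days = Sun Jan 19 2020.
Next gap: 21 days. Sun Jan 19 2020 + 21 days = Sun Feb 9 2020.
Next gap: 25 days. Sun Feb 9 2020 + 25 days = Thu Mar 5 2020.
Next gap: 29 days. Thu Mar 5 2020 + 29 days = Fri Apr 3 2020.
Next gap: 33 days. Fri Apr 3 2020 + 33 days = Wed May 6 2020.
Next gap: 37 days. Wed May 6 2020 + 37 days = Fri Jun 12 2020.

Fri Jun 12 2020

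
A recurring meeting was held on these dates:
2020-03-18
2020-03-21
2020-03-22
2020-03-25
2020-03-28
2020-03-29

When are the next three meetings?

2020-04-01, 2020-04-04, 2020-04-05

Gaps: 3, 1, 3, 3, 1 days — not constant, but cyclic with period 3.
The events fall on every Wednesday, Saturday and Sunday.
Next Wednesday: 2020-04-01.
Next Saturday: 2020-04-04.
The following Sunday is 2020-04-05.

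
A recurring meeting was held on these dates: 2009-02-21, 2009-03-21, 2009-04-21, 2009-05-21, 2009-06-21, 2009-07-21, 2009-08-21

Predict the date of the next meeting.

Each date is the 21st; the gaps (28, 31, 30, 31, 30, 31) track the month lengths.
The rule is the 21st of each month.
Next: September 2009 → 2009-09-21.

2009-09-21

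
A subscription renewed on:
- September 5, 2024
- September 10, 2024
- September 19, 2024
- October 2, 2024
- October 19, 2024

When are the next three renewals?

November 9, 2024; December 4, 2024; January 2, 2025

Intervals are 5, 9, 13, 17 days — an arithmetic progression with common difference 4.
Next gap: 21 days. October 19, 2024 + 21 days = November 9, 2024.
Next gap: 25 days. November 9, 2024 + 25 days = December 4, 2024.
Next gap: 29 days. December 4, 2024 + 29 days = January 2, 2025.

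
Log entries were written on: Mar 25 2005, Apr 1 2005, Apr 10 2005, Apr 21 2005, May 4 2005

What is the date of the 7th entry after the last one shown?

Sep 28 2005

Gaps: 7, 9, 11, 13 days — each gap is 2 larger than the previous one.
Next gap: 15 days. May 4 2005 + 15 days = May 19 2005.
Next gap: 17 days. May 19 2005 + 17 days = Jun 5 2005.
Next gap: 19 days. Jun 5 2005 + 19 days = Jun 24 2005.
Next gap: 21 days. Jun 24 2005 + 21 days = Jul 15 2005.
Next gap: 23 days. Jul 15 2005 + 23 days = Aug 7 2005.
Next gap: 25 days. Aug 7 2005 + 25 days = Sep 1 2005.
Next gap: 27 days. Sep 1 2005 + 27 days = Sep 28 2005.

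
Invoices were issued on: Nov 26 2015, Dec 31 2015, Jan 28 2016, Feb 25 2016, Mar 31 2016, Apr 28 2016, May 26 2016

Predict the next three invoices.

All Thursdays; the gaps (35, 28, 28, 35, 28, 28) vary with month length.
This is the last Thursday of each month.
Last Thursday of June 2016: Jun 30 2016.
Last Thursday of July 2016: Jul 28 2016.
August 2016 ends with Thursday Aug 25 2016.

Jun 30 2016, Jul 28 2016, Aug 25 2016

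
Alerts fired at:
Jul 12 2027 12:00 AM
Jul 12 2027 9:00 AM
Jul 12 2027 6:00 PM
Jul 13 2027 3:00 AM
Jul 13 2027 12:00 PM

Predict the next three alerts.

Gaps: 9, 9, 9, 9 hours — each event is 9 hours after the previous one.
Jul 13 2027 12:00 PM + 9 h = Jul 13 2027 9:00 PM.
Jul 13 2027 9:00 PM + 9 h = Jul 14 2027 6:00 AM.
Jul 14 2027 6:00 AM + 9 h = Jul 14 2027 3:00 PM.

Jul 13 2027 9:00 PM, Jul 14 2027 6:00 AM, Jul 14 2027 3:00 PM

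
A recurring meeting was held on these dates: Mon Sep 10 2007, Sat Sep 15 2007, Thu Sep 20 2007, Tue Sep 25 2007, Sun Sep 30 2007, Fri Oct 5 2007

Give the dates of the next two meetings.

Every event comes 5 days after the last (5, 5, 5, 5, 5).
Fri Oct 5 2007 + 5 days = Wed Oct 10 2007.
Wed Oct 10 2007 + 5 days = Mon Oct 15 2007.

Wed Oct 10 2007, Mon Oct 15 2007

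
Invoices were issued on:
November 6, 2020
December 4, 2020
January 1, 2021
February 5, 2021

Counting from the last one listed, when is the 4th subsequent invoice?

June 4, 2021

Gaps: 28, 28, 35 days — a mix of 28 and 35. Every date is a Friday.
Each is the 1st Friday of its month.
1st Friday of March 2021: March 5, 2021.
April 2021 — 1st Friday is April 2, 2021.
1st Friday of May 2021: May 7, 2021.
June 2021 — 1st Friday is June 4, 2021.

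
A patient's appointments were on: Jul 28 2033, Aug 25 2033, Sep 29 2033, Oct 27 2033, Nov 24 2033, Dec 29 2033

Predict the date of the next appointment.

Jan 26 2034

These are Thursdays with 28, 35, 28, 28, 35-day gaps.
Each is the final Thursday of its month — Sep 29 2033 is past the 28th, so '4th Thursday' doesn't fit.
Last Thursday of January 2034: Jan 26 2034.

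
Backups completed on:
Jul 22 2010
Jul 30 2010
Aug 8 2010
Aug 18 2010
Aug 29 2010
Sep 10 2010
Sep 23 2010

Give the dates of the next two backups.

The spacing grows by 1 each time: 8, 9, 10, 11, 12, 13 days.
Next gap: 14 days. Sep 23 2010 + 14 days = Oct 7 2010.
Next gap: 15 days. Oct 7 2010 + 15 days = Oct 22 2010.

Oct 7 2010, Oct 22 2010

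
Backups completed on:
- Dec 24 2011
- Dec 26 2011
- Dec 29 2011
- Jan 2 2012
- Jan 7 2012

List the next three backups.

Intervals are 2, 3, 4, 5 days — an arithmetic progression with common difference 1.
Next gap: 6 days. Jan 7 2012 + 6 days = Jan 13 2012.
Next gap: 7 days. Jan 13 2012 + 7 days = Jan 20 2012.
Next gap: 8 days. Jan 20 2012 + 8 days = Jan 28 2012.

Jan 13 2012, Jan 20 2012, Jan 28 2012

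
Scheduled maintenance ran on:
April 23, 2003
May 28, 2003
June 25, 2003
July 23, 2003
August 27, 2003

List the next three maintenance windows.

September 24, 2003; October 22, 2003; November 26, 2003

These are Wednesdays at 28- or 35-day spacing (35, 28, 28, 35).
The pattern: 4th Wednesday of the month.
4th Wednesday of September 2003: September 24, 2003.
October 2003 — 4th Wednesday is October 22, 2003.
November 2003 — 4th Wednesday is November 26, 2003.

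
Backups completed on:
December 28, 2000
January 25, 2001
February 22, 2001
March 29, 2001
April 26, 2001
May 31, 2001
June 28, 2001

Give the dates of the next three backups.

Every date is a Thursday; gaps 28, 28, 35, 28, 35, 28 days.
Each is the last Thursday of its month (at least one falls on the 29th or later, ruling out '4th Thursday').
July 2001 ends with Thursday July 26, 2001.
Last Thursday of August 2001: August 30, 2001.
Last Thursday of September 2001: September 27, 2001.

July 26, 2001; August 30, 2001; September 27, 2001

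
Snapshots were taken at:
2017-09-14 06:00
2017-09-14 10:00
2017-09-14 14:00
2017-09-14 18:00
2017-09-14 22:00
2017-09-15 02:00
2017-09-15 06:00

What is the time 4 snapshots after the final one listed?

2017-09-15 22:00

Spacing: 4, 4, 4, 4, 4, 4 h — constant 4 h.
2017-09-15 06:00 + 4 h = 2017-09-15 10:00.
2017-09-15 10:00 + 4 h = 2017-09-15 14:00.
2017-09-15 14:00 + 4 h = 2017-09-15 18:00.
2017-09-15 18:00 + 4 h = 2017-09-15 22:00.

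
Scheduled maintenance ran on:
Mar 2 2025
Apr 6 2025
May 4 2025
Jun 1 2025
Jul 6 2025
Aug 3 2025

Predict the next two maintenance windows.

Gaps: 35, 28, 28, 35, 28 days — a mix of 28 and 35. Every date is a Sunday.
Each is the 1st Sunday of its month.
September 2025 — 1st Sunday is Sep 7 2025.
1st Sunday of October 2025: Oct 5 2025.

Sep 7 2025, Oct 5 2025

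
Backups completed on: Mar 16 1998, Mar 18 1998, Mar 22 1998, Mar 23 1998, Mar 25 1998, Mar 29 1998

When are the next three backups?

The gap pattern 2, 4, 1, 2, 4 repeats every 3 events.
These are the Mondays, Wednesdays and Sundays of each week.
The following Monday is Mar 30 1998.
Next Wednesday: Apr 1 1998.
The following Sunday is Apr 5 1998.

Mar 30 1998, Apr 1 1998, Apr 5 1998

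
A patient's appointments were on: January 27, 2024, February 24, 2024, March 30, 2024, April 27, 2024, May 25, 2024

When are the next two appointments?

June 29, 2024; July 27, 2024

These are Saturdays with 28, 35, 28, 28-day gaps.
Each is the final Saturday of its month — March 30, 2024 is past the 28th, so '4th Saturday' doesn't fit.
Last Saturday of June 2024: June 29, 2024.
Last Saturday of July 2024: July 27, 2024.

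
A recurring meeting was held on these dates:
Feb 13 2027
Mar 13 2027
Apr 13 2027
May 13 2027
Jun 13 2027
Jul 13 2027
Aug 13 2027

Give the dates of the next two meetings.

Each date is the 13th; the gaps (28, 31, 30, 31, 30, 31) track the month lengths.
The rule is the 13th of each month.
Next: September 2027 → Sep 13 2027.
Next: October 2027 → Oct 13 2027.

Sep 13 2027, Oct 13 2027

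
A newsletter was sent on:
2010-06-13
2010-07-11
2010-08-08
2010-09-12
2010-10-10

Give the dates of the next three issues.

2010-11-14, 2010-12-12, 2011-01-09

These are Sundays at 28- or 35-day spacing (28, 28, 35, 28).
The pattern: 2nd Sunday of the month.
2nd Sunday of November 2010: 2010-11-14.
December 2010 — 2nd Sunday is 2010-12-12.
2nd Sunday of January 2011: 2011-01-09.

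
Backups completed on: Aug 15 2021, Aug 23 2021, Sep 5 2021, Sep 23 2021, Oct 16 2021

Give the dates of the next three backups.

Gaps: 8, 13, 18, 23 days — each gap is 5 larger than the previous one.
Next gap: 28 days. Oct 16 2021 + 28 days = Nov 13 2021.
Next gap: 33 days. Nov 13 2021 + 33 days = Dec 16 2021.
Next gap: 38 days. Dec 16 2021 + 38 days = Jan 23 2022.

Nov 13 2021, Dec 16 2021, Jan 23 2022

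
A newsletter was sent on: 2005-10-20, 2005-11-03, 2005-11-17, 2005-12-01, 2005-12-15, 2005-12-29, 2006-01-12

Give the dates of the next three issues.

2006-01-26, 2006-02-09, 2006-02-23

Every event comes 14 days after the last (14, 14, 14, 14, 14, 14).
2006-01-12 + 14 days = 2006-01-26.
2006-01-26 + 14 days = 2006-02-09.
2006-02-09 + 14 days = 2006-02-23.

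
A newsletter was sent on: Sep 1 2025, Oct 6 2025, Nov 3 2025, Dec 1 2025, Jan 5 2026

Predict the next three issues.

Feb 2 2026, Mar 2 2026, Apr 6 2026

Gaps: 35, 28, 28, 35 days — a mix of 28 and 35. Every date is a Monday.
Each is the 1st Monday of its month.
1st Monday of February 2026: Feb 2 2026.
March 2026 — 1st Monday is Mar 2 2026.
April 2026 — 1st Monday is Apr 6 2026.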